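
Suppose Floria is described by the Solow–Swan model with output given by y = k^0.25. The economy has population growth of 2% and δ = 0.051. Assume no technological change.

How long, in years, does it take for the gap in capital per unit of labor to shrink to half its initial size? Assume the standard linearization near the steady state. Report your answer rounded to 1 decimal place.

Near the steady state the convergence rate is λ = (1 − α)(n + δ).
λ = (1 − 0.25) × 0.071 = 0.75 × 0.071 = 0.05325
Half-life = ln 2 / λ = 0.6931 / 0.05325 ≈ 13.02 years

about 13.0 years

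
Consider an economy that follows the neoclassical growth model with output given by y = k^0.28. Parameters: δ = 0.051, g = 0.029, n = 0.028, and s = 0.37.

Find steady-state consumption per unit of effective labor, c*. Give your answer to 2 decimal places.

Steady state requires s·f(k) = (n + g + δ)·k, i.e. s·k^α = (n + g + δ)·k.
Dividing both sides by k: k^(1−α) = s / (n + g + δ).
k^0.72 = 0.37 / (0.028 + 0.029 + 0.051) = 0.37 / 0.108 = 3.4259
k* = 3.4259^(1/0.72) ≈ 5.5302
y* = (k*)^α = 5.5302^0.28 ≈ 1.6142
c* = (1 − s)·y* = (1 − 0.37) × 1.6142 ≈ 1.0169

c* ≈ 1.02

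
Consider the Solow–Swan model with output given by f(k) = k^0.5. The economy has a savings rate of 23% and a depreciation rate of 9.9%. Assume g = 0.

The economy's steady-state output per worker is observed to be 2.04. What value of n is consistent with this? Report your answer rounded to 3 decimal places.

Steady state requires s·f(k) = (n + δ)·k, i.e. s·k^α = (n + δ)·k.
Since y* = [s/(n + δ)]^(α/(1−α)), we have s/(n + δ) = (y*)^((1−α)/α) = 2.04^1 = 2.0400.
Therefore n + δ = s / 2.0400 = 0.23 / 2.0400 = 0.1127, so n = 0.1127 − 0.099 = 0.0137.

n ≈ 0.014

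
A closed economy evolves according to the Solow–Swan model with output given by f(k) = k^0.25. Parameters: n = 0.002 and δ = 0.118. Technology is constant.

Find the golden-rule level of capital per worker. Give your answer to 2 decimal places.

The golden rule sets f'(k) = n + δ, i.e. α·k^(α−1) = n + δ.
So k^(1−α) = α / (n + δ) = 0.25 / 0.120 = 2.0833.
k_gold = 2.0833^(1/0.75) ≈ 2.6607

k_gold ≈ 2.66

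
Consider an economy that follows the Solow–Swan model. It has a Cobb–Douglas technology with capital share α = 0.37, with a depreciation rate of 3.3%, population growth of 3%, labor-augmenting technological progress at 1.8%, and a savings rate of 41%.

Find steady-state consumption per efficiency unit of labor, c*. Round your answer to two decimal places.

Steady state requires s·f(k) = (n + g + δ)·k, i.e. s·k^α = (n + g + δ)·k.
Dividing both sides by k: k^(1−α) = s / (n + g + δ).
k^0.63 = 0.41 / (0.030 + 0.018 + 0.033) = 0.41 / 0.081 = 5.0617
k* = 5.0617^(1/0.63) ≈ 13.1199
y* = (k*)^α = 13.1199^0.37 ≈ 2.5920
c* = (1 − s)·y* = (1 − 0.41) × 2.5920 ≈ 1.5293

c* = 1.53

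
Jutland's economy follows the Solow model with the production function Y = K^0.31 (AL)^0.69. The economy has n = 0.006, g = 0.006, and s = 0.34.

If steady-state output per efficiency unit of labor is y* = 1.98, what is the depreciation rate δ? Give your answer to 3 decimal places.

Steady state requires s·f(k) = (n + g + δ)·k, i.e. s·k^α = (n + g + δ)·k.
Since y* = [s/(n + g + δ)]^(α/(1−α)), we have s/(n + g + δ) = (y*)^((1−α)/α) = 1.98^2.2258 = 4.5742.
Therefore n + g + δ = s / 4.5742 = 0.34 / 4.5742 = 0.0743, so δ = 0.0743 − 0.012 = 0.0623.

δ ≈ 0.062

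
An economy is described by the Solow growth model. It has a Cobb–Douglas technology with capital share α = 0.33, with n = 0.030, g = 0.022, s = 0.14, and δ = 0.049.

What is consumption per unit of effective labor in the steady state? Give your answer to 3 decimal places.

In steady state, investment equals break-even investment: s·k^α = (n + g + δ)·k.
Rearranging, k^(1−α) = s / (n + g + δ).
k^0.67 = 0.14 / (0.030 + 0.022 + 0.049) = 0.14 / 0.101 = 1.3861
k* = 1.3861^(1/0.67) ≈ 1.6279
y* = (k*)^α = 1.6279^0.33 ≈ 1.1745
c* = (1 − s)·y* = (1 − 0.14) × 1.1745 ≈ 1.0101

c* ≈ 1.010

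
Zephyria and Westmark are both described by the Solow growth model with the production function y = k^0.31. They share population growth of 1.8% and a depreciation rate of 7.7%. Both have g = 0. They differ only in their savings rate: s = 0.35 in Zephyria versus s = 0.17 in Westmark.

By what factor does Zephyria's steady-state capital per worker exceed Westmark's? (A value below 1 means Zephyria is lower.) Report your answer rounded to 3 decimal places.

ratio ≈ 2.848

Steady-state k* = [s/(n + δ)]^(1/(1−α)), so the ratio is [ (s_Z/(n + δ)_Z) / (s_W/(n + δ)_W) ]^1.4493.
s_Z/(n + δ)_Z = 0.35/0.095 = 3.6842; s_W/(n + δ)_W = 0.17/0.095 = 1.7895.
Ratio = (3.6842/1.7895)^1.4493 = 2.0588^1.4493 ≈ 2.8479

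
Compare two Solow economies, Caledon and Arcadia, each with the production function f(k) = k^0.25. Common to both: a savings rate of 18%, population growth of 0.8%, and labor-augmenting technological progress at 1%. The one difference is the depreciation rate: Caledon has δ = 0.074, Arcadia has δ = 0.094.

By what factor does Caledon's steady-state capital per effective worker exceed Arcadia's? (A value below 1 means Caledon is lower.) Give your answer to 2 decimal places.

ratio ≈ 1.30

Steady-state k* = [s/(n + g + δ)]^(1/(1−α)), so the ratio is [ (s_C/(n + g + δ)_C) / (s_A/(n + g + δ)_A) ]^1.3333.
s_C/(n + g + δ)_C = 0.18/0.092 = 1.9565; s_A/(n + g + δ)_A = 0.18/0.112 = 1.6071.
Ratio = (1.9565/1.6071)^1.3333 = 1.2174^1.3333 ≈ 1.2999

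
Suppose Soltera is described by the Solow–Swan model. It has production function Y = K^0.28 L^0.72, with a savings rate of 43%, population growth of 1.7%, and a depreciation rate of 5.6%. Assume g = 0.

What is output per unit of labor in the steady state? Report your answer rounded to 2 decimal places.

y* ≈ 1.99

In steady state, investment equals break-even investment: s·k^α = (n + δ)·k.
Rearranging, k^(1−α) = s / (n + δ).
k^0.72 = 0.43 / (0.017 + 0.056) = 0.43 / 0.073 = 5.8904
k* = 5.8904^(1/0.72) ≈ 11.7394
y* = (k*)^α = 11.7394^0.28 ≈ 1.9930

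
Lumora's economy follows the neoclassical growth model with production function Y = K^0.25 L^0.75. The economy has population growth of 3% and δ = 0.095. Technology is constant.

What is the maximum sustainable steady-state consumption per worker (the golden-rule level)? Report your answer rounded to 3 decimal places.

At the golden rule, f'(k) = n + δ, so α·k^(α−1) = n + δ and k_gold = (α/(n + δ))^(1/(1−α)).
k_gold = (0.25/0.125)^(1/0.75) = 2.0000^1.3333 ≈ 2.5198
c_gold = f(k_gold) − (n + δ)·k_gold = 1.2599 − 0.125×2.5198 ≈ 0.9449

c_gold ≈ 0.945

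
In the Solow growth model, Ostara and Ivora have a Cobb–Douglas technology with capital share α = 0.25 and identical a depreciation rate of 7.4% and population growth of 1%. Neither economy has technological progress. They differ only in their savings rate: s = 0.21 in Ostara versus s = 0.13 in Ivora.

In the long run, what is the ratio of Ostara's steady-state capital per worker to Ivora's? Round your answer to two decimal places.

Steady-state k* = [s/(n + δ)]^(1/(1−α)), so the ratio is [ (s_O/(n + δ)_O) / (s_I/(n + δ)_I) ]^1.3333.
s_O/(n + δ)_O = 0.21/0.084 = 2.5000; s_I/(n + δ)_I = 0.13/0.084 = 1.5476.
Ratio = (2.5000/1.5476)^1.3333 = 1.6154^1.3333 ≈ 1.8954

k*_O / k*_I ≈ 1.90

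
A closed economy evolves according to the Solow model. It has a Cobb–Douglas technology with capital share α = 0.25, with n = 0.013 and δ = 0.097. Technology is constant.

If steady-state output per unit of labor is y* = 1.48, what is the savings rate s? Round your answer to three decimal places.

At the steady state, Δk = 0, so s·k^α = (n + δ)·k.
Since y* = [s/(n + δ)]^(α/(1−α)), we have s/(n + δ) = (y*)^((1−α)/α) = 1.48^3 = 3.2418.
Therefore s = 3.2418 × (n + δ) = 3.2418 × 0.110 = 0.3566.

s ≈ 0.357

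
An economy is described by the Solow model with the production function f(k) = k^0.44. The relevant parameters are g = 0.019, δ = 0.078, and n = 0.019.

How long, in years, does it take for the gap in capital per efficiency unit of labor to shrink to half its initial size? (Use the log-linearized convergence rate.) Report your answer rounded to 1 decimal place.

about 10.7 years

Near the steady state the convergence rate is λ = (1 − α)(n + g + δ).
λ = (1 − 0.44) × 0.116 = 0.56 × 0.116 = 0.06496
Half-life = ln 2 / λ = 0.6931 / 0.06496 ≈ 10.67 years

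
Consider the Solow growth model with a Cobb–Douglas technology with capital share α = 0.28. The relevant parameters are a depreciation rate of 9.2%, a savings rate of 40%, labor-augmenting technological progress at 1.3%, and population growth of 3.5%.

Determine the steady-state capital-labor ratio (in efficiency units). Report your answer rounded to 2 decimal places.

k* = 4.30

In steady state, investment equals break-even investment: s·k^α = (n + g + δ)·k.
Dividing both sides by k: k^(1−α) = s / (n + g + δ).
k^0.72 = 0.40 / (0.035 + 0.013 + 0.092) = 0.40 / 0.140 = 2.8571
k* = 2.8571^(1/0.72) ≈ 4.2976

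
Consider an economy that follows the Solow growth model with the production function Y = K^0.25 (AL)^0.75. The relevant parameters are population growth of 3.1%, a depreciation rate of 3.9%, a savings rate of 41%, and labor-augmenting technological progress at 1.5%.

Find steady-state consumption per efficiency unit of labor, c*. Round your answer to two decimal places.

c* ≈ 1.00

In steady state, investment equals break-even investment: s·k^α = (n + g + δ)·k.
Dividing both sides by k: k^(1−α) = s / (n + g + δ).
k^0.75 = 0.41 / (0.031 + 0.015 + 0.039) = 0.41 / 0.085 = 4.8235
k* = 4.8235^(1/0.75) ≈ 8.1499
y* = (k*)^α = 8.1499^0.25 ≈ 1.6896
c* = (1 − s)·y* = (1 − 0.41) × 1.6896 ≈ 0.9969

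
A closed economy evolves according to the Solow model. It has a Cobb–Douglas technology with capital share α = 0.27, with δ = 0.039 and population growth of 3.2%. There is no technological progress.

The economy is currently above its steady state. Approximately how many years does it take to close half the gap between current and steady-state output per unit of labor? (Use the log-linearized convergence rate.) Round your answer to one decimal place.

t_½ ≈ 13.4 years

Near the steady state the convergence rate is λ = (1 − α)(n + δ).
λ = (1 − 0.27) × 0.071 = 0.73 × 0.071 = 0.05183
Half-life = ln 2 / λ = 0.6931 / 0.05183 ≈ 13.37 years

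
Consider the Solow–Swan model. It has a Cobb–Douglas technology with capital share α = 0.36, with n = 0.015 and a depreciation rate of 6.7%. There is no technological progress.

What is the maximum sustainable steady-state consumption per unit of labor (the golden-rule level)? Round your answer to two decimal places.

c_gold ≈ 1.47

At the golden rule, f'(k) = n + δ, so α·k^(α−1) = n + δ and k_gold = (α/(n + δ))^(1/(1−α)).
k_gold = (0.36/0.082)^(1/0.64) = 4.3902^1.5625 ≈ 10.0898
c_gold = f(k_gold) − (n + δ)·k_gold = 2.2983 − 0.082×10.0898 ≈ 1.4709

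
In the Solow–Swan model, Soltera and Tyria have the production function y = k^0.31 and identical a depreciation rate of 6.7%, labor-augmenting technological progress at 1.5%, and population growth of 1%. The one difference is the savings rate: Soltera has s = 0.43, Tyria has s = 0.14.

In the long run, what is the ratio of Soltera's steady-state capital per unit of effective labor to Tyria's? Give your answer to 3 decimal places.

Steady-state k* = [s/(n + g + δ)]^(1/(1−α)), so the ratio is [ (s_S/(n + g + δ)_S) / (s_T/(n + g + δ)_T) ]^1.4493.
s_S/(n + g + δ)_S = 0.43/0.092 = 4.6739; s_T/(n + g + δ)_T = 0.14/0.092 = 1.5217.
Ratio = (4.6739/1.5217)^1.4493 = 3.0715^1.4493 ≈ 5.0853

k*_S / k*_T ≈ 5.085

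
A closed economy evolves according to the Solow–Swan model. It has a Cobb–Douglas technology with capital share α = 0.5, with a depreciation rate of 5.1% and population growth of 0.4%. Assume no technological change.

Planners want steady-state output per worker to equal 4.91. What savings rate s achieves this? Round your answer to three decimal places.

s ≈ 0.270

In steady state, investment equals break-even investment: s·k^α = (n + δ)·k.
Since y* = [s/(n + δ)]^(α/(1−α)), we have s/(n + δ) = (y*)^((1−α)/α) = 4.91^1 = 4.9100.
Therefore s = 4.9100 × (n + δ) = 4.9100 × 0.055 = 0.2701.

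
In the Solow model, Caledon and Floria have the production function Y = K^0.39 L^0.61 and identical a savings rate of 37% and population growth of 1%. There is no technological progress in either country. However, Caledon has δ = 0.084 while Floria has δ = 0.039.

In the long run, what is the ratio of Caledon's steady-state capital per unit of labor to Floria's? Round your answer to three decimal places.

Steady-state k* = [s/(n + δ)]^(1/(1−α)), so the ratio is [ (s_C/(n + δ)_C) / (s_F/(n + δ)_F) ]^1.6393.
s_C/(n + δ)_C = 0.37/0.094 = 3.9362; s_F/(n + δ)_F = 0.37/0.049 = 7.5510.
Ratio = (3.9362/7.5510)^1.6393 = 0.5213^1.6393 ≈ 0.3437

k*_C / k*_F ≈ 0.344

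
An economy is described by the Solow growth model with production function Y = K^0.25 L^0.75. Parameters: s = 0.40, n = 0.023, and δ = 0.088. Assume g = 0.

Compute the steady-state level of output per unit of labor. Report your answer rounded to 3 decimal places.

At the steady state, Δk = 0, so s·k^α = (n + δ)·k.
Rearranging, k^(1−α) = s / (n + δ).
k^0.75 = 0.40 / (0.023 + 0.088) = 0.40 / 0.111 = 3.6036
k* = 3.6036^(1/0.75) ≈ 5.5248
y* = (k*)^α = 5.5248^0.25 ≈ 1.5331

y* = 1.533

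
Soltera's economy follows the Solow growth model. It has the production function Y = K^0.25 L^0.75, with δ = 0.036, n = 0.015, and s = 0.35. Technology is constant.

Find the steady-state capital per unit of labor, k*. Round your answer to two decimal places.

k* ≈ 13.04

Steady state requires s·f(k) = (n + δ)·k, i.e. s·k^α = (n + δ)·k.
Dividing both sides by k: k^(1−α) = s / (n + δ).
k^0.75 = 0.35 / (0.015 + 0.036) = 0.35 / 0.051 = 6.8627
k* = 6.8627^(1/0.75) ≈ 13.0415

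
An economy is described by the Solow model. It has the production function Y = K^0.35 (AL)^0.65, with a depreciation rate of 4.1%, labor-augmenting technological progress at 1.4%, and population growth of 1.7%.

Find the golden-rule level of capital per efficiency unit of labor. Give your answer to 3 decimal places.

k_gold ≈ 11.390

The golden rule sets f'(k) = n + g + δ, i.e. α·k^(α−1) = n + g + δ.
So k^(1−α) = α / (n + g + δ) = 0.35 / 0.072 = 4.8611.
k_gold = 4.8611^(1/0.65) ≈ 11.3898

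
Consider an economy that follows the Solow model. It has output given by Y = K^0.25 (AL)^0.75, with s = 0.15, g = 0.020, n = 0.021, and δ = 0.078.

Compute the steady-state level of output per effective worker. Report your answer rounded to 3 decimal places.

y* = 1.080

At the steady state, Δk = 0, so s·k^α = (n + g + δ)·k.
Dividing both sides by k: k^(1−α) = s / (n + g + δ).
k^0.75 = 0.15 / (0.021 + 0.020 + 0.078) = 0.15 / 0.119 = 1.2605
k* = 1.2605^(1/0.75) ≈ 1.3616
y* = (k*)^α = 1.3616^0.25 ≈ 1.0802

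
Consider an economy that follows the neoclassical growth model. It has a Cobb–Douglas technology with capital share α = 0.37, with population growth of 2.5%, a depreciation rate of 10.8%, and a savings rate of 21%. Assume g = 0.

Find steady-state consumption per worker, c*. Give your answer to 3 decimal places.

At the steady state, Δk = 0, so s·k^α = (n + δ)·k.
Dividing both sides by k: k^(1−α) = s / (n + δ).
k^0.63 = 0.21 / (0.025 + 0.108) = 0.21 / 0.133 = 1.5789
k* = 1.5789^(1/0.63) ≈ 2.0647
y* = (k*)^α = 2.0647^0.37 ≈ 1.3077
c* = (1 − s)·y* = (1 − 0.21) × 1.3077 ≈ 1.0331

c* ≈ 1.033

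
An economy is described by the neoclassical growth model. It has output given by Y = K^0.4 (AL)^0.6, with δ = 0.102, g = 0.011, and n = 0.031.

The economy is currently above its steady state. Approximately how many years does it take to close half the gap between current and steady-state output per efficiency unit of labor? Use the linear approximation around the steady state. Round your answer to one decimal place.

Near the steady state the convergence rate is λ = (1 − α)(n + g + δ).
λ = (1 − 0.4) × 0.144 = 0.6 × 0.144 = 0.0864
Half-life = ln 2 / λ = 0.6931 / 0.0864 ≈ 8.02 years

half-life ≈ 8.0 years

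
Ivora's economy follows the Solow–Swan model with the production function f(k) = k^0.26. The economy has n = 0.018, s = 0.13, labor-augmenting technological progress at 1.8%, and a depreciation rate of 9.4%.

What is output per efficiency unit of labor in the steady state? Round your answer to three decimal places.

In steady state, investment equals break-even investment: s·k^α = (n + g + δ)·k.
Dividing both sides by k: k^(1−α) = s / (n + g + δ).
k^0.74 = 0.13 / (0.018 + 0.018 + 0.094) = 0.13 / 0.130 = 1.0000
k* = 1.0000^(1/0.74) ≈ 1.0000
y* = (k*)^α = 1.0000^0.26 ≈ 1.0000

y* = 1.000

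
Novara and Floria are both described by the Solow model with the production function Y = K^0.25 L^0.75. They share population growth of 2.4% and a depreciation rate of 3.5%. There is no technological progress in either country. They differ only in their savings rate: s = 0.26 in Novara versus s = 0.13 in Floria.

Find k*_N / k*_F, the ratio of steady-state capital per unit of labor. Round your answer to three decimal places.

k*_N / k*_F ≈ 2.520

Steady-state k* = [s/(n + δ)]^(1/(1−α)), so the ratio is [ (s_N/(n + δ)_N) / (s_F/(n + δ)_F) ]^1.3333.
s_N/(n + δ)_N = 0.26/0.059 = 4.4068; s_F/(n + δ)_F = 0.13/0.059 = 2.2034.
Ratio = (4.4068/2.2034)^1.3333 = 2.0000^1.3333 ≈ 2.5198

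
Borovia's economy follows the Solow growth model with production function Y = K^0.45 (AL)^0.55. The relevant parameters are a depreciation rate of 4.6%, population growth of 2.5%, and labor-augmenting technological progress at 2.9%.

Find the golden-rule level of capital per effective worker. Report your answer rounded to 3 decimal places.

The golden rule sets f'(k) = n + g + δ, i.e. α·k^(α−1) = n + g + δ.
So k^(1−α) = α / (n + g + δ) = 0.45 / 0.100 = 4.5000.
k_gold = 4.5000^(1/0.55) ≈ 15.4049

k_gold ≈ 15.405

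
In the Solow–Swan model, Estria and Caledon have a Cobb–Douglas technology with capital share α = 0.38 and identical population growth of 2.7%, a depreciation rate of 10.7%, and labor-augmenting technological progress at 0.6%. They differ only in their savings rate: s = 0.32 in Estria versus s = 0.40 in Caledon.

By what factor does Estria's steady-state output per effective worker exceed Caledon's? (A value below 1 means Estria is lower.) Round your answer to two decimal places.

Steady-state y* = [s/(n + g + δ)]^(α/(1−α)), so the ratio is [ (s_E/(n + g + δ)_E) / (s_C/(n + g + δ)_C) ]^0.6129.
s_E/(n + g + δ)_E = 0.32/0.140 = 2.2857; s_C/(n + g + δ)_C = 0.40/0.140 = 2.8571.
Ratio = (2.2857/2.8571)^0.6129 = 0.8000^0.6129 ≈ 0.8722

y*_E / y*_C ≈ 0.87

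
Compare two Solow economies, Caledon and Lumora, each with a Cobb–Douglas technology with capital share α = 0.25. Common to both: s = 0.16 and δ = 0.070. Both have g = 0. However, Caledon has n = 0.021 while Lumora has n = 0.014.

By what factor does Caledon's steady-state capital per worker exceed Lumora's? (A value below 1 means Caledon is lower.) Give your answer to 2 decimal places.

Steady-state k* = [s/(n + δ)]^(1/(1−α)), so the ratio is [ (s_C/(n + δ)_C) / (s_L/(n + δ)_L) ]^1.3333.
s_C/(n + δ)_C = 0.16/0.091 = 1.7582; s_L/(n + δ)_L = 0.16/0.084 = 1.9048.
Ratio = (1.7582/1.9048)^1.3333 = 0.9230^1.3333 ≈ 0.8987

k*_C / k*_L ≈ 0.90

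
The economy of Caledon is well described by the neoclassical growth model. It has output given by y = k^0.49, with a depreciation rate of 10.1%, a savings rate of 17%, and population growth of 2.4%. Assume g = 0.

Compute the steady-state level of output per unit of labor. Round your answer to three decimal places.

y* ≈ 1.344

Steady state requires s·f(k) = (n + δ)·k, i.e. s·k^α = (n + δ)·k.
Dividing both sides by k: k^(1−α) = s / (n + δ).
k^0.51 = 0.17 / (0.024 + 0.101) = 0.17 / 0.125 = 1.3600
k* = 1.3600^(1/0.51) ≈ 1.8274
y* = (k*)^α = 1.8274^0.49 ≈ 1.3437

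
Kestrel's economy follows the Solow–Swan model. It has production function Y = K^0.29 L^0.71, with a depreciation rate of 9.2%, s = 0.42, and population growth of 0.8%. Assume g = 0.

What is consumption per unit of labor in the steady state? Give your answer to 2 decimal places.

At the steady state, Δk = 0, so s·k^α = (n + δ)·k.
Rearranging, k^(1−α) = s / (n + δ).
k^0.71 = 0.42 / (0.008 + 0.092) = 0.42 / 0.100 = 4.2000
k* = 4.2000^(1/0.71) ≈ 7.5477
y* = (k*)^α = 7.5477^0.29 ≈ 1.7971
c* = (1 − s)·y* = (1 − 0.42) × 1.7971 ≈ 1.0423

c* = 1.04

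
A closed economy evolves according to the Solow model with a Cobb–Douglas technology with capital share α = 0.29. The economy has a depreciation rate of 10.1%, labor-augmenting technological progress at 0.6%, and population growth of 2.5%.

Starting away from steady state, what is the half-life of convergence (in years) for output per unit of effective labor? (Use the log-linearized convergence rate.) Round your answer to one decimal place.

Near the steady state the convergence rate is λ = (1 − α)(n + g + δ).
λ = (1 − 0.29) × 0.132 = 0.71 × 0.132 = 0.09372
Half-life = ln 2 / λ = 0.6931 / 0.09372 ≈ 7.40 years

half-life ≈ 7.4 years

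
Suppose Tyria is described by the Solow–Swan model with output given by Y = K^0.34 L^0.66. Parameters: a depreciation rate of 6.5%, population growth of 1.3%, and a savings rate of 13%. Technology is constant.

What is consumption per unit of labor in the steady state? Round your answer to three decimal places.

At the steady state, Δk = 0, so s·k^α = (n + δ)·k.
Rearranging, k^(1−α) = s / (n + δ).
k^0.66 = 0.13 / (0.013 + 0.065) = 0.13 / 0.078 = 1.6667
k* = 1.6667^(1/0.66) ≈ 2.1684
y* = (k*)^α = 2.1684^0.34 ≈ 1.3010
c* = (1 − s)·y* = (1 − 0.13) × 1.3010 ≈ 1.1319

c* ≈ 1.132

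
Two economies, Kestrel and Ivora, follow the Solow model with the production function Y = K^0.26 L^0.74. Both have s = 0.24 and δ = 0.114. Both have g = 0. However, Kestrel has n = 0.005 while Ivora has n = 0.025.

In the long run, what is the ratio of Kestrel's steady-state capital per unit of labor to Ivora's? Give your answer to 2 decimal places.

k*_K / k*_I ≈ 1.23

Steady-state k* = [s/(n + δ)]^(1/(1−α)), so the ratio is [ (s_K/(n + δ)_K) / (s_I/(n + δ)_I) ]^1.3514.
s_K/(n + δ)_K = 0.24/0.119 = 2.0168; s_I/(n + δ)_I = 0.24/0.139 = 1.7266.
Ratio = (2.0168/1.7266)^1.3514 = 1.1681^1.3514 ≈ 1.2337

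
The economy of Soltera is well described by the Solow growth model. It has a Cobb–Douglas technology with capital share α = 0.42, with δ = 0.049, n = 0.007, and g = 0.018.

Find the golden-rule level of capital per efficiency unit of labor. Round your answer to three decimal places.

k_gold ≈ 19.954

The golden rule sets f'(k) = n + g + δ, i.e. α·k^(α−1) = n + g + δ.
So k^(1−α) = α / (n + g + δ) = 0.42 / 0.074 = 5.6757.
k_gold = 5.6757^(1/0.58) ≈ 19.9542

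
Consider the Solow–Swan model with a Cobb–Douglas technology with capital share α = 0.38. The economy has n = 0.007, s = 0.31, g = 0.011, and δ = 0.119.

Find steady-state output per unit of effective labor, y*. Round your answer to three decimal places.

y* = 1.650

At the steady state, Δk = 0, so s·k^α = (n + g + δ)·k.
Rearranging, k^(1−α) = s / (n + g + δ).
k^0.62 = 0.31 / (0.007 + 0.011 + 0.119) = 0.31 / 0.137 = 2.2628
k* = 2.2628^(1/0.62) ≈ 3.7326
y* = (k*)^α = 3.7326^0.38 ≈ 1.6495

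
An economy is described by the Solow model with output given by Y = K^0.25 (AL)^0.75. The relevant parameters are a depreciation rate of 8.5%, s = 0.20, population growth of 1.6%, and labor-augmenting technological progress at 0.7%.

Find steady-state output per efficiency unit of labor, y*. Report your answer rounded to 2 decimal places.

At the steady state, Δk = 0, so s·k^α = (n + g + δ)·k.
Rearranging, k^(1−α) = s / (n + g + δ).
k^0.75 = 0.20 / (0.016 + 0.007 + 0.085) = 0.20 / 0.108 = 1.8519
k* = 1.8519^(1/0.75) ≈ 2.2742
y* = (k*)^α = 2.2742^0.25 ≈ 1.2280

y* = 1.23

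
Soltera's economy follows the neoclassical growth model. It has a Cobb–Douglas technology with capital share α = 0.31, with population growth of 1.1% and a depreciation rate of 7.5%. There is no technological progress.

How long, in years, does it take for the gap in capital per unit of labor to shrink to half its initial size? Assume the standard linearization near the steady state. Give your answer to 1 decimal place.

Near the steady state the convergence rate is λ = (1 − α)(n + δ).
λ = (1 − 0.31) × 0.086 = 0.69 × 0.086 = 0.05934
Half-life = ln 2 / λ = 0.6931 / 0.05934 ≈ 11.68 years

about 11.7 years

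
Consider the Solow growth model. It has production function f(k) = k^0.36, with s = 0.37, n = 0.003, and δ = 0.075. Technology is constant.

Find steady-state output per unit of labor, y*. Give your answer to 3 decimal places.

y* = 2.401

Steady state requires s·f(k) = (n + δ)·k, i.e. s·k^α = (n + δ)·k.
Rearranging, k^(1−α) = s / (n + δ).
k^0.64 = 0.37 / (0.003 + 0.075) = 0.37 / 0.078 = 4.7436
k* = 4.7436^(1/0.64) ≈ 11.3872
y* = (k*)^α = 11.3872^0.36 ≈ 2.4005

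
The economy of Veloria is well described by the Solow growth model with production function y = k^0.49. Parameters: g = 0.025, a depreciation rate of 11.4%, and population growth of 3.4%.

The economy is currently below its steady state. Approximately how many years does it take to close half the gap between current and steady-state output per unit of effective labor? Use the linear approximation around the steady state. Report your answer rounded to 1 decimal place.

about 7.9 years

Near the steady state the convergence rate is λ = (1 − α)(n + g + δ).
λ = (1 − 0.49) × 0.173 = 0.51 × 0.173 = 0.08823
Half-life = ln 2 / λ = 0.6931 / 0.08823 ≈ 7.86 years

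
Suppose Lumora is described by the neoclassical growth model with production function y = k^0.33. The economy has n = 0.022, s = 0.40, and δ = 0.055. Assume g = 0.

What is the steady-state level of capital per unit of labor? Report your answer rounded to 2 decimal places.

k* = 11.70

At the steady state, Δk = 0, so s·k^α = (n + δ)·k.
Dividing both sides by k: k^(1−α) = s / (n + δ).
k^0.67 = 0.40 / (0.022 + 0.055) = 0.40 / 0.077 = 5.1948
k* = 5.1948^(1/0.67) ≈ 11.6953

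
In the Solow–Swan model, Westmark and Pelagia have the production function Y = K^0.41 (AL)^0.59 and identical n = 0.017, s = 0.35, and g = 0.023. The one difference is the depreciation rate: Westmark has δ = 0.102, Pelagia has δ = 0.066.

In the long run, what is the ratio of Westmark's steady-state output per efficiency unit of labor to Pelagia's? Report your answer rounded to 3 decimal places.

ratio ≈ 0.816

Steady-state y* = [s/(n + g + δ)]^(α/(1−α)), so the ratio is [ (s_W/(n + g + δ)_W) / (s_P/(n + g + δ)_P) ]^0.6949.
s_W/(n + g + δ)_W = 0.35/0.142 = 2.4648; s_P/(n + g + δ)_P = 0.35/0.106 = 3.3019.
Ratio = (2.4648/3.3019)^0.6949 = 0.7465^0.6949 ≈ 0.8161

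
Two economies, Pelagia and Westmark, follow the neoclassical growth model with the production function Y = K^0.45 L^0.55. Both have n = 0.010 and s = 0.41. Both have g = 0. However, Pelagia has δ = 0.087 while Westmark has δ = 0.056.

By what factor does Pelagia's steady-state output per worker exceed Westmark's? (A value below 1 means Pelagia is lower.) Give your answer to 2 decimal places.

Steady-state y* = [s/(n + δ)]^(α/(1−α)), so the ratio is [ (s_P/(n + δ)_P) / (s_W/(n + δ)_W) ]^0.8182.
s_P/(n + δ)_P = 0.41/0.097 = 4.2268; s_W/(n + δ)_W = 0.41/0.066 = 6.2121.
Ratio = (4.2268/6.2121)^0.8182 = 0.6804^0.8182 ≈ 0.7297

ratio ≈ 0.73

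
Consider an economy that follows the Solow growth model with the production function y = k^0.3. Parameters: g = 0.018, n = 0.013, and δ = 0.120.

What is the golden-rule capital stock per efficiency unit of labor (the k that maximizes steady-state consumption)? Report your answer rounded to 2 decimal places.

k_gold ≈ 2.67

The golden rule sets f'(k) = n + g + δ, i.e. α·k^(α−1) = n + g + δ.
So k^(1−α) = α / (n + g + δ) = 0.3 / 0.151 = 1.9868.
k_gold = 1.9868^(1/0.7) ≈ 2.6665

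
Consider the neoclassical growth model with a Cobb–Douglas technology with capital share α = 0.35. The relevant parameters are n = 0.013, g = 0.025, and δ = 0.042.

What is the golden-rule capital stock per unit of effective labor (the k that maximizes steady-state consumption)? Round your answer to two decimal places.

k_gold ≈ 9.69

The golden rule sets f'(k) = n + g + δ, i.e. α·k^(α−1) = n + g + δ.
So k^(1−α) = α / (n + g + δ) = 0.35 / 0.080 = 4.3750.
k_gold = 4.3750^(1/0.65) ≈ 9.6855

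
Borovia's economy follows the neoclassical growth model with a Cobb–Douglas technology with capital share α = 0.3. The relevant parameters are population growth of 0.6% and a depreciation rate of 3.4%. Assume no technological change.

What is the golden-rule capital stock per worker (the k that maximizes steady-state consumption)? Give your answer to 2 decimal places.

The golden rule sets f'(k) = n + δ, i.e. α·k^(α−1) = n + δ.
So k^(1−α) = α / (n + δ) = 0.3 / 0.040 = 7.5000.
k_gold = 7.5000^(1/0.7) ≈ 17.7864

k_gold ≈ 17.79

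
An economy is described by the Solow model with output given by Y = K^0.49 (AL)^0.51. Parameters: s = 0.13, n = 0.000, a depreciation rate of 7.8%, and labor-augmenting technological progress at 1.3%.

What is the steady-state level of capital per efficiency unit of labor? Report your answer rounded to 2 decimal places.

Steady state requires s·f(k) = (n + g + δ)·k, i.e. s·k^α = (n + g + δ)·k.
Dividing both sides by k: k^(1−α) = s / (n + g + δ).
k^0.51 = 0.13 / (0.000 + 0.013 + 0.078) = 0.13 / 0.091 = 1.4286
k* = 1.4286^(1/0.51) ≈ 2.0125

k* = 2.01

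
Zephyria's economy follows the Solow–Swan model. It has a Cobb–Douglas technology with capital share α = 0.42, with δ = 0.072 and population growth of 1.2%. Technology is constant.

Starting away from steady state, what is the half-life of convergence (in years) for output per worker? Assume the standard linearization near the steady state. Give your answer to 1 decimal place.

t_½ ≈ 14.2 years

Near the steady state the convergence rate is λ = (1 − α)(n + δ).
λ = (1 − 0.42) × 0.084 = 0.58 × 0.084 = 0.04872
Half-life = ln 2 / λ = 0.6931 / 0.04872 ≈ 14.23 years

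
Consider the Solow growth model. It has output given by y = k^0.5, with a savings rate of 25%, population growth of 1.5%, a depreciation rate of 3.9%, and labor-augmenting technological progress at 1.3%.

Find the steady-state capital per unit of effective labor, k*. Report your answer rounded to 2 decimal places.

In steady state, investment equals break-even investment: s·k^α = (n + g + δ)·k.
Rearranging, k^(1−α) = s / (n + g + δ).
k^0.5 = 0.25 / (0.015 + 0.013 + 0.039) = 0.25 / 0.067 = 3.7313
k* = 3.7313^(1/0.5) ≈ 13.9226

k* = 13.92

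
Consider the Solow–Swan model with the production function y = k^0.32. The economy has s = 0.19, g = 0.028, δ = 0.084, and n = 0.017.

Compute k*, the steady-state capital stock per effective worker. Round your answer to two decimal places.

In steady state, investment equals break-even investment: s·k^α = (n + g + δ)·k.
Rearranging, k^(1−α) = s / (n + g + δ).
k^0.68 = 0.19 / (0.017 + 0.028 + 0.084) = 0.19 / 0.129 = 1.4729
k* = 1.4729^(1/0.68) ≈ 1.7673

k* = 1.77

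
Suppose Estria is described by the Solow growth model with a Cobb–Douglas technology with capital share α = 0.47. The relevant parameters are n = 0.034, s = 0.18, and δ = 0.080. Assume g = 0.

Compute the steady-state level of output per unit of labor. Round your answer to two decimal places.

y* ≈ 1.50

At the steady state, Δk = 0, so s·k^α = (n + δ)·k.
Rearranging, k^(1−α) = s / (n + δ).
k^0.53 = 0.18 / (0.034 + 0.080) = 0.18 / 0.114 = 1.5789
k* = 1.5789^(1/0.53) ≈ 2.3673
y* = (k*)^α = 2.3673^0.47 ≈ 1.4993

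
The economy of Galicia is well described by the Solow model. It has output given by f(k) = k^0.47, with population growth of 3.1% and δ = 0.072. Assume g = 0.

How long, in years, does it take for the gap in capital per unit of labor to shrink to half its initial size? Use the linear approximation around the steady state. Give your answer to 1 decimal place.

about 12.7 years

Near the steady state the convergence rate is λ = (1 − α)(n + δ).
λ = (1 − 0.47) × 0.103 = 0.53 × 0.103 = 0.05459
Half-life = ln 2 / λ = 0.6931 / 0.05459 ≈ 12.70 years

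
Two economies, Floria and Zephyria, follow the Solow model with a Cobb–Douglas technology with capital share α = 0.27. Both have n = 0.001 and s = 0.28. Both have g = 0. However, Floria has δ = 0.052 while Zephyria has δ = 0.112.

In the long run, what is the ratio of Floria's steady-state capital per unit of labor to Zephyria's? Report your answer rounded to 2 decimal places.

Steady-state k* = [s/(n + δ)]^(1/(1−α)), so the ratio is [ (s_F/(n + δ)_F) / (s_Z/(n + δ)_Z) ]^1.3699.
s_F/(n + δ)_F = 0.28/0.053 = 5.2830; s_Z/(n + δ)_Z = 0.28/0.113 = 2.4779.
Ratio = (5.2830/2.4779)^1.3699 = 2.1320^1.3699 ≈ 2.8210

k*_F / k*_Z ≈ 2.82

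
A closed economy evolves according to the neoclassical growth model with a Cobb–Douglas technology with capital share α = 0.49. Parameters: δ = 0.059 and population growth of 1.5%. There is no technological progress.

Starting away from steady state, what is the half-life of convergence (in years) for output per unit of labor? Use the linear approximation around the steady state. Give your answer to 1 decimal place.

Near the steady state the convergence rate is λ = (1 − α)(n + δ).
λ = (1 − 0.49) × 0.074 = 0.51 × 0.074 = 0.03774
Half-life = ln 2 / λ = 0.6931 / 0.03774 ≈ 18.37 years

half-life ≈ 18.4 years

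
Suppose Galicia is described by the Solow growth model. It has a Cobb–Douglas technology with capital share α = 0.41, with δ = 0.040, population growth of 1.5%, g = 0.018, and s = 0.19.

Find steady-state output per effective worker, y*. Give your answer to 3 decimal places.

y* ≈ 1.944

Steady state requires s·f(k) = (n + g + δ)·k, i.e. s·k^α = (n + g + δ)·k.
Rearranging, k^(1−α) = s / (n + g + δ).
k^0.59 = 0.19 / (0.015 + 0.018 + 0.040) = 0.19 / 0.073 = 2.6027
k* = 2.6027^(1/0.59) ≈ 5.0595
y* = (k*)^α = 5.0595^0.41 ≈ 1.9439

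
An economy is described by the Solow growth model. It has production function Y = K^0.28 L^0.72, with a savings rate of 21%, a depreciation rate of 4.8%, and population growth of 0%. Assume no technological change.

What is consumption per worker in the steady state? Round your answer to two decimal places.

c* = 1.40

At the steady state, Δk = 0, so s·k^α = (n + δ)·k.
Rearranging, k^(1−α) = s / (n + δ).
k^0.72 = 0.21 / (0.000 + 0.048) = 0.21 / 0.048 = 4.3750
k* = 4.3750^(1/0.72) ≈ 7.7669
y* = (k*)^α = 7.7669^0.28 ≈ 1.7753
c* = (1 − s)·y* = (1 − 0.21) × 1.7753 ≈ 1.4025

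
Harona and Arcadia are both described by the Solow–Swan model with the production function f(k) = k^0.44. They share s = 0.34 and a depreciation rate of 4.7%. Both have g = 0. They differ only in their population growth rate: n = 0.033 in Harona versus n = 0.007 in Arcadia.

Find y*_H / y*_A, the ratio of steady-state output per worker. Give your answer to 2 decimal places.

ratio ≈ 0.73

Steady-state y* = [s/(n + δ)]^(α/(1−α)), so the ratio is [ (s_H/(n + δ)_H) / (s_A/(n + δ)_A) ]^0.7857.
s_H/(n + δ)_H = 0.34/0.080 = 4.2500; s_A/(n + δ)_A = 0.34/0.054 = 6.2963.
Ratio = (4.2500/6.2963)^0.7857 = 0.6750^0.7857 ≈ 0.7343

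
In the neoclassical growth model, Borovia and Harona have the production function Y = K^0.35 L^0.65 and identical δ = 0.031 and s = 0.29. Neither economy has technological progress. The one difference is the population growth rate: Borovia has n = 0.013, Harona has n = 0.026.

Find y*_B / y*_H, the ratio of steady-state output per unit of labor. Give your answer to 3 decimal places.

Steady-state y* = [s/(n + δ)]^(α/(1−α)), so the ratio is [ (s_B/(n + δ)_B) / (s_H/(n + δ)_H) ]^0.5385.
s_B/(n + δ)_B = 0.29/0.044 = 6.5909; s_H/(n + δ)_H = 0.29/0.057 = 5.0877.
Ratio = (6.5909/5.0877)^0.5385 = 1.2955^0.5385 ≈ 1.1496

y*_B / y*_H ≈ 1.150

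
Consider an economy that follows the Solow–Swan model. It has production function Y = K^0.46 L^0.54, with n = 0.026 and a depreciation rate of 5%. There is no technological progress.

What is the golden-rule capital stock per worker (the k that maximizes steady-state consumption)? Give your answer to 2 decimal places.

k_gold ≈ 28.06

The golden rule sets f'(k) = n + δ, i.e. α·k^(α−1) = n + δ.
So k^(1−α) = α / (n + δ) = 0.46 / 0.076 = 6.0526.
k_gold = 6.0526^(1/0.54) ≈ 28.0570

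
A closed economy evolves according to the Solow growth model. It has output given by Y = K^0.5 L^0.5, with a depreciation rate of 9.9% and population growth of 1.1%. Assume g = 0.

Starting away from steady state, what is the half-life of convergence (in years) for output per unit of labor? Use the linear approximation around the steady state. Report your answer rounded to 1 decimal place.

t_½ ≈ 12.6 years

Near the steady state the convergence rate is λ = (1 − α)(n + δ).
λ = (1 − 0.5) × 0.110 = 0.5 × 0.110 = 0.0550
Half-life = ln 2 / λ = 0.6931 / 0.0550 ≈ 12.60 years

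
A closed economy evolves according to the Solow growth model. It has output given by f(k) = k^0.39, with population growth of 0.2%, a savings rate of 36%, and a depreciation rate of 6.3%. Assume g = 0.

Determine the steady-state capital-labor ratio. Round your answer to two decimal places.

k* = 16.55

In steady state, investment equals break-even investment: s·k^α = (n + δ)·k.
Dividing both sides by k: k^(1−α) = s / (n + δ).
k^0.61 = 0.36 / (0.002 + 0.063) = 0.36 / 0.065 = 5.5385
k* = 5.5385^(1/0.61) ≈ 16.5453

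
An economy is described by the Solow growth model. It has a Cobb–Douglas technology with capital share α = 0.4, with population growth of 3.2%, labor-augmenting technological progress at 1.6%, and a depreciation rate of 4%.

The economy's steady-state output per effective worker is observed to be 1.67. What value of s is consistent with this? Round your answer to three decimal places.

s ≈ 0.190

Steady state requires s·f(k) = (n + g + δ)·k, i.e. s·k^α = (n + g + δ)·k.
Since y* = [s/(n + g + δ)]^(α/(1−α)), we have s/(n + g + δ) = (y*)^((1−α)/α) = 1.67^1.5 = 2.1581.
Therefore s = 2.1581 × (n + g + δ) = 2.1581 × 0.088 = 0.1899.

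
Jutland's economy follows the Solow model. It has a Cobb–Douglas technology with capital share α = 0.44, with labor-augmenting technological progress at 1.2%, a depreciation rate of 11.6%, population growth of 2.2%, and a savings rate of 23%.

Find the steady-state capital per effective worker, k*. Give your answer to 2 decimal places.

k* ≈ 2.15

Steady state requires s·f(k) = (n + g + δ)·k, i.e. s·k^α = (n + g + δ)·k.
Dividing both sides by k: k^(1−α) = s / (n + g + δ).
k^0.56 = 0.23 / (0.022 + 0.012 + 0.116) = 0.23 / 0.150 = 1.5333
k* = 1.5333^(1/0.56) ≈ 2.1452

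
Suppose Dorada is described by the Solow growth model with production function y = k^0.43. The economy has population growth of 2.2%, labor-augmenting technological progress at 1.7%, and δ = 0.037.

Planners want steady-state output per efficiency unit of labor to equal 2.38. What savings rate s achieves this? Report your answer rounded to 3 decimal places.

Steady state requires s·f(k) = (n + g + δ)·k, i.e. s·k^α = (n + g + δ)·k.
Since y* = [s/(n + g + δ)]^(α/(1−α)), we have s/(n + g + δ) = (y*)^((1−α)/α) = 2.38^1.3256 = 3.1564.
Therefore s = 3.1564 × (n + g + δ) = 3.1564 × 0.076 = 0.2399.

s ≈ 0.240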